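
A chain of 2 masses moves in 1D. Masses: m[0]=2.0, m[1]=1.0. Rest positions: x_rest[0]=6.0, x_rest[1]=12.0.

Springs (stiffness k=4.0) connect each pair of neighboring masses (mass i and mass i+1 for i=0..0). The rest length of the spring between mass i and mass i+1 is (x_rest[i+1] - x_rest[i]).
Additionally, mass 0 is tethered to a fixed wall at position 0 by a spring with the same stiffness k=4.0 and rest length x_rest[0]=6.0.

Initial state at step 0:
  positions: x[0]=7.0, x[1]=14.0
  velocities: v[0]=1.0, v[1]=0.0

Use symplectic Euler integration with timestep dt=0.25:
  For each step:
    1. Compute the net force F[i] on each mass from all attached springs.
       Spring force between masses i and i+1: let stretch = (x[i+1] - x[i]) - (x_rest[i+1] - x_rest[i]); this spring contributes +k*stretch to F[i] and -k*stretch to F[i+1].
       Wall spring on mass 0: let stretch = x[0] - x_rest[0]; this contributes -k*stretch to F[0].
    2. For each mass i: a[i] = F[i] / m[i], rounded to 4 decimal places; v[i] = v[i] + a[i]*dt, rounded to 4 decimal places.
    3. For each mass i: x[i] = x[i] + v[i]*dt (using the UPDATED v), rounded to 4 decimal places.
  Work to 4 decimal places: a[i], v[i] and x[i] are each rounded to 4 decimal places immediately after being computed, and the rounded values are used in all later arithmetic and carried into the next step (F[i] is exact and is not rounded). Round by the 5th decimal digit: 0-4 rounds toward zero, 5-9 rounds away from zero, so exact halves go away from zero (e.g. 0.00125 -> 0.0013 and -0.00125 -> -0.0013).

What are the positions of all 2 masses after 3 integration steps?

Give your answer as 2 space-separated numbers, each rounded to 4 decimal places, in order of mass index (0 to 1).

Answer: 7.3829 13.0078

Derivation:
Step 0: x=[7.0000 14.0000] v=[1.0000 0.0000]
Step 1: x=[7.2500 13.7500] v=[1.0000 -1.0000]
Step 2: x=[7.4063 13.3750] v=[0.6250 -1.5000]
Step 3: x=[7.3829 13.0078] v=[-0.0938 -1.4687]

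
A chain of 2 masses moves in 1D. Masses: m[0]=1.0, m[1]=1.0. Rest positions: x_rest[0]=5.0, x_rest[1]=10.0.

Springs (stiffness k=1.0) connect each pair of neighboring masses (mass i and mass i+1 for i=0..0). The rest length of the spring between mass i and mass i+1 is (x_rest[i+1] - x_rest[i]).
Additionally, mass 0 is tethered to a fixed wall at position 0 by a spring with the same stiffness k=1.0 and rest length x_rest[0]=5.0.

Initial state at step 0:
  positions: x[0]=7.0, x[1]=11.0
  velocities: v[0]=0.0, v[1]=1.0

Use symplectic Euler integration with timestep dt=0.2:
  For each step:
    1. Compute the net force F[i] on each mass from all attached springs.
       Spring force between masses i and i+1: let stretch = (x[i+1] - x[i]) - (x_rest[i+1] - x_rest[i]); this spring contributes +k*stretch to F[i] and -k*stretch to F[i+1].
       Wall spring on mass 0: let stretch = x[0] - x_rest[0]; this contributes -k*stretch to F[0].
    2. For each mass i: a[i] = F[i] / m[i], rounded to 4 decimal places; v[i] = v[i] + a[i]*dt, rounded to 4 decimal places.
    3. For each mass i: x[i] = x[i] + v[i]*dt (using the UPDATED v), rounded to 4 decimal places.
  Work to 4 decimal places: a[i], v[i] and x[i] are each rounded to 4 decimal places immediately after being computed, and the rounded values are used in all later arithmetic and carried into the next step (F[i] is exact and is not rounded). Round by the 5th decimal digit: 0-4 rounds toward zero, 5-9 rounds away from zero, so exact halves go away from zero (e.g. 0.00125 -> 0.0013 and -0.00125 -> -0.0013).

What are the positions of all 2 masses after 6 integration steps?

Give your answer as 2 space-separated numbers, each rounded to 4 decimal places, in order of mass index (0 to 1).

Answer: 5.4024 12.4015

Derivation:
Step 0: x=[7.0000 11.0000] v=[0.0000 1.0000]
Step 1: x=[6.8800 11.2400] v=[-0.6000 1.2000]
Step 2: x=[6.6592 11.5056] v=[-1.1040 1.3280]
Step 3: x=[6.3659 11.7773] v=[-1.4666 1.3587]
Step 4: x=[6.0344 12.0326] v=[-1.6575 1.2764]
Step 5: x=[5.7015 12.2480] v=[-1.6647 1.0768]
Step 6: x=[5.4024 12.4015] v=[-1.4957 0.7675]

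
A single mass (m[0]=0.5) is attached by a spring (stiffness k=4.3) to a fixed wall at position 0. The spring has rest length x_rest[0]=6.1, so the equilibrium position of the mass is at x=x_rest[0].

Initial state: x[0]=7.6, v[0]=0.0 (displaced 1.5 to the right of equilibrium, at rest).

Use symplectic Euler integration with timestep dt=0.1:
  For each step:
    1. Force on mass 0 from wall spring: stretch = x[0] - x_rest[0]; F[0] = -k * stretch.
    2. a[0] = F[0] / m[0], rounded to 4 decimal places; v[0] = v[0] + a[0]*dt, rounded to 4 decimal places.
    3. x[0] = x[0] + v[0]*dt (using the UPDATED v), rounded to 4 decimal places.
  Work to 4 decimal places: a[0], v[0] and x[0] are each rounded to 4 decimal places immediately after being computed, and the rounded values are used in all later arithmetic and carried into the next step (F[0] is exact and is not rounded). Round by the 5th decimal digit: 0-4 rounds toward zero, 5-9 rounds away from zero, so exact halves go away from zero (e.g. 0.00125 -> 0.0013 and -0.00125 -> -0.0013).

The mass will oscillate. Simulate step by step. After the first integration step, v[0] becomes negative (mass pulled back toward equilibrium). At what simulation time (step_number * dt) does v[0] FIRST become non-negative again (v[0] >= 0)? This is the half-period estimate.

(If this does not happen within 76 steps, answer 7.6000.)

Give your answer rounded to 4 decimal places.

Answer: 1.1000

Derivation:
Step 0: x=[7.6000] v=[0.0000]
Step 1: x=[7.4710] v=[-1.2900]
Step 2: x=[7.2241] v=[-2.4691]
Step 3: x=[6.8805] v=[-3.4358]
Step 4: x=[6.4698] v=[-4.1070]
Step 5: x=[6.0273] v=[-4.4250]
Step 6: x=[5.5911] v=[-4.3625]
Step 7: x=[5.1986] v=[-3.9249]
Step 8: x=[4.8836] v=[-3.1497]
Step 9: x=[4.6732] v=[-2.1036]
Step 10: x=[4.5855] v=[-0.8766]
Step 11: x=[4.6281] v=[0.4259]
First v>=0 after going negative at step 11, time=1.1000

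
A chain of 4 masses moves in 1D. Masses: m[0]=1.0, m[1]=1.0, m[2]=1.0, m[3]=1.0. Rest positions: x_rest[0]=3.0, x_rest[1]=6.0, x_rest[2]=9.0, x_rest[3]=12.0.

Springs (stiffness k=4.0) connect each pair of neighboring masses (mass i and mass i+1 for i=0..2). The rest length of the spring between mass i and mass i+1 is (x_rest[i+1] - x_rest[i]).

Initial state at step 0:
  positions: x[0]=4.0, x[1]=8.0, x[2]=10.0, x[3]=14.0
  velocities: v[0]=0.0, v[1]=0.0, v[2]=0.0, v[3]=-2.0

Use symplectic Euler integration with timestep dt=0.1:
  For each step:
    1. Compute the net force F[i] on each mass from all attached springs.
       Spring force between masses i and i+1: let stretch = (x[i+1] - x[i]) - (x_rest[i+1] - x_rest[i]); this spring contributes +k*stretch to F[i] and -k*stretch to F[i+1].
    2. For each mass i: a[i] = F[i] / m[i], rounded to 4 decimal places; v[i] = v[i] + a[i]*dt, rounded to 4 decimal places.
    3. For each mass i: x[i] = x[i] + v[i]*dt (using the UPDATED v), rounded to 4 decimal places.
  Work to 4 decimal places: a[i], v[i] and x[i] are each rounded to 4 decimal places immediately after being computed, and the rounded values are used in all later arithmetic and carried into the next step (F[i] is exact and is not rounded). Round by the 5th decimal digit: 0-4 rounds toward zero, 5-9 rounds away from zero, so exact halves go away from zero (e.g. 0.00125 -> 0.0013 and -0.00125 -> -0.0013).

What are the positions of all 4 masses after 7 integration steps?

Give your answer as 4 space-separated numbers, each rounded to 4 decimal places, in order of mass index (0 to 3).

Answer: 4.6346 6.8483 10.7784 12.3386

Derivation:
Step 0: x=[4.0000 8.0000 10.0000 14.0000] v=[0.0000 0.0000 0.0000 -2.0000]
Step 1: x=[4.0400 7.9200 10.0800 13.7600] v=[0.4000 -0.8000 0.8000 -2.4000]
Step 2: x=[4.1152 7.7712 10.2208 13.4928] v=[0.7520 -1.4880 1.4080 -2.6720]
Step 3: x=[4.2166 7.5741 10.3945 13.2147] v=[1.0144 -1.9706 1.7370 -2.7808]
Step 4: x=[4.3323 7.3556 10.5682 12.9438] v=[1.1574 -2.1854 1.7369 -2.7089]
Step 5: x=[4.4490 7.1446 10.7084 12.6979] v=[1.1667 -2.1097 1.4021 -2.4591]
Step 6: x=[4.5535 6.9684 10.7856 12.4924] v=[1.0449 -1.7624 0.7724 -2.0549]
Step 7: x=[4.6346 6.8483 10.7784 12.3386] v=[0.8109 -1.2015 -0.0718 -1.5376]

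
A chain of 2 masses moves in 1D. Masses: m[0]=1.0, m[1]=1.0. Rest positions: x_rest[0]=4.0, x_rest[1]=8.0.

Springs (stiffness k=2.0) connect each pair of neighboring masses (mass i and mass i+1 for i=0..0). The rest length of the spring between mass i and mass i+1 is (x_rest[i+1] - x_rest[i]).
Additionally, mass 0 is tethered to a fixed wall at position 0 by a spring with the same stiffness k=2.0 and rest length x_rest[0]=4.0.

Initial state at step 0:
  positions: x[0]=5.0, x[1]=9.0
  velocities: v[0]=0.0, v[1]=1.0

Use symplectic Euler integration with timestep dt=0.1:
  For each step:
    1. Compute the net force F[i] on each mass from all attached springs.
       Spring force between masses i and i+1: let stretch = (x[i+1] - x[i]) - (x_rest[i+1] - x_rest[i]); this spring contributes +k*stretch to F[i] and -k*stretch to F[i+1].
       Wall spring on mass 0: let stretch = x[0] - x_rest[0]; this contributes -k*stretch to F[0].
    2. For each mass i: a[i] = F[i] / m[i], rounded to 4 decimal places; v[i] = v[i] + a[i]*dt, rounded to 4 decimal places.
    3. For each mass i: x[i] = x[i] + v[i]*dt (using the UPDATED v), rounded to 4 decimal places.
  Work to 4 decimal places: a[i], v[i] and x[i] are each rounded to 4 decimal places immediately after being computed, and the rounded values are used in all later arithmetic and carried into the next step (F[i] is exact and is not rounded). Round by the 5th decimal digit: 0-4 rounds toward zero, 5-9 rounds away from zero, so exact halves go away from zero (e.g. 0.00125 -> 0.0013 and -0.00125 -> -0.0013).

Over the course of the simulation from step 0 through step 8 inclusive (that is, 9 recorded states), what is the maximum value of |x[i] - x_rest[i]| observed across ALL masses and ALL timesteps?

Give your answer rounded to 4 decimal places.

Step 0: x=[5.0000 9.0000] v=[0.0000 1.0000]
Step 1: x=[4.9800 9.1000] v=[-0.2000 1.0000]
Step 2: x=[4.9428 9.1976] v=[-0.3720 0.9760]
Step 3: x=[4.8918 9.2901] v=[-0.5096 0.9250]
Step 4: x=[4.8310 9.3746] v=[-0.6083 0.8453]
Step 5: x=[4.7644 9.4483] v=[-0.6658 0.7366]
Step 6: x=[4.6962 9.5083] v=[-0.6819 0.5998]
Step 7: x=[4.6303 9.5520] v=[-0.6587 0.4374]
Step 8: x=[4.5703 9.5773] v=[-0.6004 0.2531]
Max displacement = 1.5773

Answer: 1.5773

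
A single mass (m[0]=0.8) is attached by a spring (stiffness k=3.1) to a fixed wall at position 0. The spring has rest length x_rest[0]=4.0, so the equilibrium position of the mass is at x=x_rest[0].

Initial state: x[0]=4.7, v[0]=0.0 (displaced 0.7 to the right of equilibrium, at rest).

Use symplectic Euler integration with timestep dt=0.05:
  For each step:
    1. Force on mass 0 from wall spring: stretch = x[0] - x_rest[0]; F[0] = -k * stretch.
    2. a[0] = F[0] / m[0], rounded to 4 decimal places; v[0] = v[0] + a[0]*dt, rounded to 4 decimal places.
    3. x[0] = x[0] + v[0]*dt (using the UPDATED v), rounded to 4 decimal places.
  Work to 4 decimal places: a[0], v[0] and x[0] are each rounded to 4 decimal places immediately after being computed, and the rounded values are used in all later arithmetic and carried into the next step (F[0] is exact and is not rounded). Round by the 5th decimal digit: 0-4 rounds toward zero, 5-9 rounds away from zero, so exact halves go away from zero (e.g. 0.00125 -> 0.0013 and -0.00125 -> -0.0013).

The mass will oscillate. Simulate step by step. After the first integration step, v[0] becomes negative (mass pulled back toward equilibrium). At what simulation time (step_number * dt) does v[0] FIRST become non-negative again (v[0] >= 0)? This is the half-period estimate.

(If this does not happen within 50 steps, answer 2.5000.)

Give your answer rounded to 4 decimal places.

Step 0: x=[4.7000] v=[0.0000]
Step 1: x=[4.6932] v=[-0.1356]
Step 2: x=[4.6797] v=[-0.2699]
Step 3: x=[4.6596] v=[-0.4016]
Step 4: x=[4.6331] v=[-0.5294]
Step 5: x=[4.6005] v=[-0.6521]
Step 6: x=[4.5621] v=[-0.7684]
Step 7: x=[4.5182] v=[-0.8773]
Step 8: x=[4.4693] v=[-0.9777]
Step 9: x=[4.4159] v=[-1.0686]
Step 10: x=[4.3584] v=[-1.1492]
Step 11: x=[4.2975] v=[-1.2186]
Step 12: x=[4.2337] v=[-1.2762]
Step 13: x=[4.1676] v=[-1.3215]
Step 14: x=[4.0999] v=[-1.3540]
Step 15: x=[4.0312] v=[-1.3734]
Step 16: x=[3.9622] v=[-1.3794]
Step 17: x=[3.8936] v=[-1.3721]
Step 18: x=[3.8260] v=[-1.3515]
Step 19: x=[3.7601] v=[-1.3178]
Step 20: x=[3.6965] v=[-1.2713]
Step 21: x=[3.6359] v=[-1.2125]
Step 22: x=[3.5788] v=[-1.1420]
Step 23: x=[3.5258] v=[-1.0604]
Step 24: x=[3.4774] v=[-0.9685]
Step 25: x=[3.4340] v=[-0.8672]
Step 26: x=[3.3961] v=[-0.7575]
Step 27: x=[3.3641] v=[-0.6405]
Step 28: x=[3.3382] v=[-0.5173]
Step 29: x=[3.3187] v=[-0.3891]
Step 30: x=[3.3058] v=[-0.2571]
Step 31: x=[3.2997] v=[-0.1226]
Step 32: x=[3.3004] v=[0.0131]
First v>=0 after going negative at step 32, time=1.6000

Answer: 1.6000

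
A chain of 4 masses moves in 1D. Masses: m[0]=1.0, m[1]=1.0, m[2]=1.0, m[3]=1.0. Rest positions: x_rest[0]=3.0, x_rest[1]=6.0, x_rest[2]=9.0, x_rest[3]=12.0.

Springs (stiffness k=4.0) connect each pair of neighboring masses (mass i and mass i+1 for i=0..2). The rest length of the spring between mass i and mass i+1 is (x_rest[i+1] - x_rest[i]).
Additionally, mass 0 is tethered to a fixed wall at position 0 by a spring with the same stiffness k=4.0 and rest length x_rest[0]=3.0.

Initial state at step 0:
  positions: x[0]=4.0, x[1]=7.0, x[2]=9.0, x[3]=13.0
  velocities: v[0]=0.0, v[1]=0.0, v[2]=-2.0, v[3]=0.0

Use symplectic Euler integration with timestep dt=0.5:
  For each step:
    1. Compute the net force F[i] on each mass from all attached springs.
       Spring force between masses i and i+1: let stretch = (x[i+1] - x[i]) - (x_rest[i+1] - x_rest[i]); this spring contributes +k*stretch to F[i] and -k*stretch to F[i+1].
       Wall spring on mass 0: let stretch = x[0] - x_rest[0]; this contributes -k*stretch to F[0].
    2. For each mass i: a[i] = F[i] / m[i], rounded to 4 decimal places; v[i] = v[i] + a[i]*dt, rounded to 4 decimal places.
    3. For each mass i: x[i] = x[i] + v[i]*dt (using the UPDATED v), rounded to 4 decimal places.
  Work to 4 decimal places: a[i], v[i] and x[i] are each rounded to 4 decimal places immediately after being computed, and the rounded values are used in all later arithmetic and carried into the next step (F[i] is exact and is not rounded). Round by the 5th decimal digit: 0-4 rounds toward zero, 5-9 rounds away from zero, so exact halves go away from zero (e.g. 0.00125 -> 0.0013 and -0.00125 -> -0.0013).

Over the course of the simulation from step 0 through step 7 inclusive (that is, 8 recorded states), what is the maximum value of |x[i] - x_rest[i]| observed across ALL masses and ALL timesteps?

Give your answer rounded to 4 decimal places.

Step 0: x=[4.0000 7.0000 9.0000 13.0000] v=[0.0000 0.0000 -2.0000 0.0000]
Step 1: x=[3.0000 6.0000 10.0000 12.0000] v=[-2.0000 -2.0000 2.0000 -2.0000]
Step 2: x=[2.0000 6.0000 9.0000 12.0000] v=[-2.0000 0.0000 -2.0000 0.0000]
Step 3: x=[3.0000 5.0000 8.0000 12.0000] v=[2.0000 -2.0000 -2.0000 0.0000]
Step 4: x=[3.0000 5.0000 8.0000 11.0000] v=[0.0000 0.0000 0.0000 -2.0000]
Step 5: x=[2.0000 6.0000 8.0000 10.0000] v=[-2.0000 2.0000 0.0000 -2.0000]
Step 6: x=[3.0000 5.0000 8.0000 10.0000] v=[2.0000 -2.0000 0.0000 0.0000]
Step 7: x=[3.0000 5.0000 7.0000 11.0000] v=[0.0000 0.0000 -2.0000 2.0000]
Max displacement = 2.0000

Answer: 2.0000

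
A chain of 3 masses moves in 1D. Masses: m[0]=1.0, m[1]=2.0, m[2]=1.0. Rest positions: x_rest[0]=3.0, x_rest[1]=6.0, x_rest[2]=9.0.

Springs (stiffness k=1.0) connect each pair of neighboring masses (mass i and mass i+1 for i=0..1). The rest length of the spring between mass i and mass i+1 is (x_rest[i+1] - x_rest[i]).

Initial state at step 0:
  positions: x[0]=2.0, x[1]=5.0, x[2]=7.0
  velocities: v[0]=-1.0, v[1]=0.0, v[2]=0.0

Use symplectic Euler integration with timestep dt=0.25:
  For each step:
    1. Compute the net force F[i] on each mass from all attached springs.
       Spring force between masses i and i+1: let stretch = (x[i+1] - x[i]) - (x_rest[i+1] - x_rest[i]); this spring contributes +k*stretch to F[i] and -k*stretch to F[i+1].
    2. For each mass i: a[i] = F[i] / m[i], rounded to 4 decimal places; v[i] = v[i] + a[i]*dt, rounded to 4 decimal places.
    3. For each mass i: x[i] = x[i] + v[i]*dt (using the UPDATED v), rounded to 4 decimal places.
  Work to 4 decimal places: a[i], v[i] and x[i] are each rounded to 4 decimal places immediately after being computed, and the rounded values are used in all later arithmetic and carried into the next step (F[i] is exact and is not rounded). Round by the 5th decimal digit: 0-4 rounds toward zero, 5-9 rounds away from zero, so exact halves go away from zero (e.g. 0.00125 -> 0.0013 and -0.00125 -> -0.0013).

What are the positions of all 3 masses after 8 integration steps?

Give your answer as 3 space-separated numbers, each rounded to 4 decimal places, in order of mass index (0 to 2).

Step 0: x=[2.0000 5.0000 7.0000] v=[-1.0000 0.0000 0.0000]
Step 1: x=[1.7500 4.9688 7.0625] v=[-1.0000 -0.1250 0.2500]
Step 2: x=[1.5137 4.9024 7.1817] v=[-0.9453 -0.2657 0.4766]
Step 3: x=[1.3017 4.8013 7.3459] v=[-0.8481 -0.4044 0.6568]
Step 4: x=[1.1209 4.6704 7.5386] v=[-0.7232 -0.5238 0.7707]
Step 5: x=[0.9745 4.5182 7.7395] v=[-0.5858 -0.6090 0.8037]
Step 6: x=[0.8620 4.3559 7.9266] v=[-0.4499 -0.6493 0.7484]
Step 7: x=[0.7804 4.1960 8.0780] v=[-0.3264 -0.6397 0.6057]
Step 8: x=[0.7248 4.0507 8.1743] v=[-0.2225 -0.5814 0.3852]

Answer: 0.7248 4.0507 8.1743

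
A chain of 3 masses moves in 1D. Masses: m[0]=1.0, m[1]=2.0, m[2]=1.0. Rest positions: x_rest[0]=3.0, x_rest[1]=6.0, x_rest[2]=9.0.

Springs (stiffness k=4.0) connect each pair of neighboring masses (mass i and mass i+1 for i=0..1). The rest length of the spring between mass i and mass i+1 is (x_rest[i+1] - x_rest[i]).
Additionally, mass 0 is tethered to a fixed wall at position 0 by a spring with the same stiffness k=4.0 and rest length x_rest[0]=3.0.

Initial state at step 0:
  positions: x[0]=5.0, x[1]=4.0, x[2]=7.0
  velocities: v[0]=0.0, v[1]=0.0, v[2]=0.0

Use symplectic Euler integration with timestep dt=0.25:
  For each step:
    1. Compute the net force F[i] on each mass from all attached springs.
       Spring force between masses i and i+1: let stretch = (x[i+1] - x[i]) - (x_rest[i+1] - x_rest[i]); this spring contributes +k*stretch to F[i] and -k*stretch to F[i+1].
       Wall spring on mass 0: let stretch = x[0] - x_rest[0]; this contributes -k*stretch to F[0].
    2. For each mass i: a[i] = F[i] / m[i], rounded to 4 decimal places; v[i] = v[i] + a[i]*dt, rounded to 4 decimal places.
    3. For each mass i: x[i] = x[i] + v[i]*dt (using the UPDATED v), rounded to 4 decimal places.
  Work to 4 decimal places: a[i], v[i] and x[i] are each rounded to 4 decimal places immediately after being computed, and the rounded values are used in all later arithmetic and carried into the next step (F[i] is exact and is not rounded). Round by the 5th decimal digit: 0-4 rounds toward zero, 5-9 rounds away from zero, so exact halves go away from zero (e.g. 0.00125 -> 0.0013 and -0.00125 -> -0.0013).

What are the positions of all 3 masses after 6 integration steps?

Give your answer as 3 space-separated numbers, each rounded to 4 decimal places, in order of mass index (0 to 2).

Answer: 3.3859 4.7230 9.5419

Derivation:
Step 0: x=[5.0000 4.0000 7.0000] v=[0.0000 0.0000 0.0000]
Step 1: x=[3.5000 4.5000 7.0000] v=[-6.0000 2.0000 0.0000]
Step 2: x=[1.3750 5.1875 7.1250] v=[-8.5000 2.7500 0.5000]
Step 3: x=[-0.1406 5.6406 7.5156] v=[-6.0625 1.8125 1.5625]
Step 4: x=[-0.1758 5.6055 8.1875] v=[-0.1407 -0.1406 2.6875]
Step 5: x=[1.2783 5.1704 8.9639] v=[5.8164 -1.7403 3.1055]
Step 6: x=[3.3859 4.7230 9.5419] v=[8.4302 -1.7896 2.3120]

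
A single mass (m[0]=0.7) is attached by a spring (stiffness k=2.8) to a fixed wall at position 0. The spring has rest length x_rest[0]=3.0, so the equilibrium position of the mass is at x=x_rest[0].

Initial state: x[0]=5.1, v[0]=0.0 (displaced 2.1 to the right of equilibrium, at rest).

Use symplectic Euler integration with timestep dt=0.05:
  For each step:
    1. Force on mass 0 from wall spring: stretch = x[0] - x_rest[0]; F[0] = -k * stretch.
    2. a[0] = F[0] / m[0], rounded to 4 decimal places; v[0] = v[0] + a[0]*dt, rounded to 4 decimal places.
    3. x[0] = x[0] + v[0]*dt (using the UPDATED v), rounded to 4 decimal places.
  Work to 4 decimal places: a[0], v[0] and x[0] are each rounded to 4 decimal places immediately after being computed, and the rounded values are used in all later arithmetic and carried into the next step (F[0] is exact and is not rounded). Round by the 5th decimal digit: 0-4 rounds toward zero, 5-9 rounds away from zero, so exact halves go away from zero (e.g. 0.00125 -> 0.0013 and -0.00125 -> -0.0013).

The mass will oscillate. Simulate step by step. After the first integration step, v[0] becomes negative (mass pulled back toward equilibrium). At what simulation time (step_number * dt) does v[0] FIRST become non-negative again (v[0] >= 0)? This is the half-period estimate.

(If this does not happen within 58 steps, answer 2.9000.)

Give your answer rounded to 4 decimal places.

Step 0: x=[5.1000] v=[0.0000]
Step 1: x=[5.0790] v=[-0.4200]
Step 2: x=[5.0372] v=[-0.8358]
Step 3: x=[4.9750] v=[-1.2432]
Step 4: x=[4.8931] v=[-1.6382]
Step 5: x=[4.7923] v=[-2.0168]
Step 6: x=[4.6735] v=[-2.3753]
Step 7: x=[4.5380] v=[-2.7100]
Step 8: x=[4.3871] v=[-3.0176]
Step 9: x=[4.2224] v=[-3.2950]
Step 10: x=[4.0454] v=[-3.5395]
Step 11: x=[3.8580] v=[-3.7486]
Step 12: x=[3.6620] v=[-3.9202]
Step 13: x=[3.4594] v=[-4.0526]
Step 14: x=[3.2522] v=[-4.1445]
Step 15: x=[3.0425] v=[-4.1949]
Step 16: x=[2.8323] v=[-4.2034]
Step 17: x=[2.6238] v=[-4.1699]
Step 18: x=[2.4191] v=[-4.0947]
Step 19: x=[2.2202] v=[-3.9785]
Step 20: x=[2.0291] v=[-3.8225]
Step 21: x=[1.8477] v=[-3.6283]
Step 22: x=[1.6778] v=[-3.3978]
Step 23: x=[1.5211] v=[-3.1334]
Step 24: x=[1.3792] v=[-2.8376]
Step 25: x=[1.2535] v=[-2.5134]
Step 26: x=[1.1453] v=[-2.1641]
Step 27: x=[1.0556] v=[-1.7932]
Step 28: x=[0.9854] v=[-1.4043]
Step 29: x=[0.9353] v=[-1.0014]
Step 30: x=[0.9059] v=[-0.5885]
Step 31: x=[0.8974] v=[-0.1697]
Step 32: x=[0.9099] v=[0.2508]
First v>=0 after going negative at step 32, time=1.6000

Answer: 1.6000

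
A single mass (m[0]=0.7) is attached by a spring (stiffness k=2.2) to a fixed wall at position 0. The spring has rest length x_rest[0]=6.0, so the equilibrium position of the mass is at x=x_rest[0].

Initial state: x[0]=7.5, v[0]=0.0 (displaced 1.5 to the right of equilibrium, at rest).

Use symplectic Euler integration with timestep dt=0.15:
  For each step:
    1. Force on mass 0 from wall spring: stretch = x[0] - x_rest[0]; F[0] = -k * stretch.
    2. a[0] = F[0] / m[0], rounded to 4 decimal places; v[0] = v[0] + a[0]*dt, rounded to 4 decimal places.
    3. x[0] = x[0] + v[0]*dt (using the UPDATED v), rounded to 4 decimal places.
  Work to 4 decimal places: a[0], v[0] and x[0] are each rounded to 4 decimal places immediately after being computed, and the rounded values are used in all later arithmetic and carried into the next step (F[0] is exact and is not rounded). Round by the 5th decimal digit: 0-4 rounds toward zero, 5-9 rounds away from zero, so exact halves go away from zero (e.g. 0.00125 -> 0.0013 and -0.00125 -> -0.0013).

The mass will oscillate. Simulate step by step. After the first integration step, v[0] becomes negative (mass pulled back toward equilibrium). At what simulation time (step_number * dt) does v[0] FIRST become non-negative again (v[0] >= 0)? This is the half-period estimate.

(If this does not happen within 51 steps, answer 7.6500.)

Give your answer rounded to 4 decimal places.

Answer: 1.8000

Derivation:
Step 0: x=[7.5000] v=[0.0000]
Step 1: x=[7.3939] v=[-0.7071]
Step 2: x=[7.1893] v=[-1.3642]
Step 3: x=[6.9006] v=[-1.9249]
Step 4: x=[6.5482] v=[-2.3495]
Step 5: x=[6.1570] v=[-2.6079]
Step 6: x=[5.7547] v=[-2.6819]
Step 7: x=[5.3698] v=[-2.5663]
Step 8: x=[5.0294] v=[-2.2692]
Step 9: x=[4.7577] v=[-1.8116]
Step 10: x=[4.5738] v=[-1.2259]
Step 11: x=[4.4908] v=[-0.5536]
Step 12: x=[4.5145] v=[0.1579]
First v>=0 after going negative at step 12, time=1.8000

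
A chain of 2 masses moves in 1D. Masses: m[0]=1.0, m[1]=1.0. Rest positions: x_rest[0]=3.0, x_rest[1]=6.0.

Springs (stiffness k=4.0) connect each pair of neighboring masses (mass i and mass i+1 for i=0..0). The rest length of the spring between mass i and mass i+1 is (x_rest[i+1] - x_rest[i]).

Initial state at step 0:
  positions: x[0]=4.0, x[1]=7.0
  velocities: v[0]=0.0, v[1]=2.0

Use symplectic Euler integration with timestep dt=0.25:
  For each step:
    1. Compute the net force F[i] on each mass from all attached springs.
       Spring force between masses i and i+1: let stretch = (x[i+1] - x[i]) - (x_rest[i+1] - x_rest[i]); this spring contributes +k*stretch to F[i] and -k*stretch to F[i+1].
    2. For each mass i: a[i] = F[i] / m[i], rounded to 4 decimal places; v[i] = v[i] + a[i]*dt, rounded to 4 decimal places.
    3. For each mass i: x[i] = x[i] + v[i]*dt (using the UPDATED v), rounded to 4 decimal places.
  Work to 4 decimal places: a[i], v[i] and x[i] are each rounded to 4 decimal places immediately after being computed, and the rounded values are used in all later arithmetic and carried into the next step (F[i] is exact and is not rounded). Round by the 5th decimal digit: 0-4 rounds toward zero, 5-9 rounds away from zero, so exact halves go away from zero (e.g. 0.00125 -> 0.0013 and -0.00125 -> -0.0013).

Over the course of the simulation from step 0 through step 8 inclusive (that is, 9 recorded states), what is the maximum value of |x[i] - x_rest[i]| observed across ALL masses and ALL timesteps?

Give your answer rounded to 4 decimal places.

Answer: 3.1817

Derivation:
Step 0: x=[4.0000 7.0000] v=[0.0000 2.0000]
Step 1: x=[4.0000 7.5000] v=[0.0000 2.0000]
Step 2: x=[4.1250 7.8750] v=[0.5000 1.5000]
Step 3: x=[4.4375 8.0625] v=[1.2500 0.7500]
Step 4: x=[4.9063 8.0938] v=[1.8750 0.1250]
Step 5: x=[5.4219 8.0782] v=[2.0625 -0.0625]
Step 6: x=[5.8516 8.1485] v=[1.7188 0.2812]
Step 7: x=[6.1055 8.3946] v=[1.0157 0.9843]
Step 8: x=[6.1817 8.8184] v=[0.3048 1.6952]
Max displacement = 3.1817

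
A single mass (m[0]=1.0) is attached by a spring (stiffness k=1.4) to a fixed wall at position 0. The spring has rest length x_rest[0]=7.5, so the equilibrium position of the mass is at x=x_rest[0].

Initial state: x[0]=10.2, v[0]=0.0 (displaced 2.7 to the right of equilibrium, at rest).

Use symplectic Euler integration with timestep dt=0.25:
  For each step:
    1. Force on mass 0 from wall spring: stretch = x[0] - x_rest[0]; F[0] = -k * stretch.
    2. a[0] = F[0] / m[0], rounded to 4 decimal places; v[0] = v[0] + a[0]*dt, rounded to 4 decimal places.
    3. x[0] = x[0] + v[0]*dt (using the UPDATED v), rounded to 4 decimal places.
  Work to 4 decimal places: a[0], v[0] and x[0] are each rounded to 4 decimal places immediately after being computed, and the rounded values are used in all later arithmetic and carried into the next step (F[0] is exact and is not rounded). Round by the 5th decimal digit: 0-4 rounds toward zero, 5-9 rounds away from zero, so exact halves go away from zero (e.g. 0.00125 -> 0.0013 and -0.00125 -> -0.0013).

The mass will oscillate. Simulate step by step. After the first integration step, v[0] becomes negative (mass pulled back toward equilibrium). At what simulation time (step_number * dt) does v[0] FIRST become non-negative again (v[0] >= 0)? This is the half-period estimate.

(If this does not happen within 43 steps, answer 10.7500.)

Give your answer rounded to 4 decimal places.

Answer: 2.7500

Derivation:
Step 0: x=[10.2000] v=[0.0000]
Step 1: x=[9.9638] v=[-0.9450]
Step 2: x=[9.5120] v=[-1.8073]
Step 3: x=[8.8841] v=[-2.5115]
Step 4: x=[8.1351] v=[-2.9959]
Step 5: x=[7.3306] v=[-3.2182]
Step 6: x=[6.5409] v=[-3.1589]
Step 7: x=[5.8351] v=[-2.8232]
Step 8: x=[5.2750] v=[-2.2405]
Step 9: x=[4.9096] v=[-1.4618]
Step 10: x=[4.7708] v=[-0.5552]
Step 11: x=[4.8708] v=[0.4000]
First v>=0 after going negative at step 11, time=2.7500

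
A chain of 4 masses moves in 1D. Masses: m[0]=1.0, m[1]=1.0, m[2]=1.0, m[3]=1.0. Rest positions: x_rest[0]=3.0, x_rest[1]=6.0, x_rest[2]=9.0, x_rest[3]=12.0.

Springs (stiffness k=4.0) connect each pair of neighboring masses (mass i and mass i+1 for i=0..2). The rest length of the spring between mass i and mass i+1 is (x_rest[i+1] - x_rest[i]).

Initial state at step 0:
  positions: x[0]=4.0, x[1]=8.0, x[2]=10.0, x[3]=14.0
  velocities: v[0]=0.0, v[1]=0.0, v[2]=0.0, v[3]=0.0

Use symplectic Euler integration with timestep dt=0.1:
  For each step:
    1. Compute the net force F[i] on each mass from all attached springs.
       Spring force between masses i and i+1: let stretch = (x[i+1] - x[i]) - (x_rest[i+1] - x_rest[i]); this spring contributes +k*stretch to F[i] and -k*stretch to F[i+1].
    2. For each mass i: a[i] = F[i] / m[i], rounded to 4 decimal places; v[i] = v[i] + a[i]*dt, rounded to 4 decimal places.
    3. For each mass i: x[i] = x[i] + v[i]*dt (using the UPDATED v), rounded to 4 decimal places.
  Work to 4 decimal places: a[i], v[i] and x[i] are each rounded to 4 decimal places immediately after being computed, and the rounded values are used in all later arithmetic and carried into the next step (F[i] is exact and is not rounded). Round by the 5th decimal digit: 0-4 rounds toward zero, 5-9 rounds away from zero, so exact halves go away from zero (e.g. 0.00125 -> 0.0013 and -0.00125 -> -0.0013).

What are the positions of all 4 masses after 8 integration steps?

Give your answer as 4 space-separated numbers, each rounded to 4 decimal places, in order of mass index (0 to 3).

Step 0: x=[4.0000 8.0000 10.0000 14.0000] v=[0.0000 0.0000 0.0000 0.0000]
Step 1: x=[4.0400 7.9200 10.0800 13.9600] v=[0.4000 -0.8000 0.8000 -0.4000]
Step 2: x=[4.1152 7.7712 10.2288 13.8848] v=[0.7520 -1.4880 1.4880 -0.7520]
Step 3: x=[4.2166 7.5745 10.4255 13.7834] v=[1.0144 -1.9674 1.9674 -1.0144]
Step 4: x=[4.3324 7.3575 10.6425 13.6676] v=[1.1576 -2.1702 2.1702 -1.1576]
Step 5: x=[4.4492 7.1509 10.8491 13.5508] v=[1.1676 -2.0662 2.0662 -1.1676]
Step 6: x=[4.5540 6.9841 11.0159 13.4460] v=[1.0483 -1.6676 1.6676 -1.0483]
Step 7: x=[4.6360 6.8814 11.1186 13.3640] v=[0.8203 -1.0269 1.0269 -0.8203]
Step 8: x=[4.6879 6.8584 11.1416 13.3122] v=[0.5185 -0.2302 0.2302 -0.5185]

Answer: 4.6879 6.8584 11.1416 13.3122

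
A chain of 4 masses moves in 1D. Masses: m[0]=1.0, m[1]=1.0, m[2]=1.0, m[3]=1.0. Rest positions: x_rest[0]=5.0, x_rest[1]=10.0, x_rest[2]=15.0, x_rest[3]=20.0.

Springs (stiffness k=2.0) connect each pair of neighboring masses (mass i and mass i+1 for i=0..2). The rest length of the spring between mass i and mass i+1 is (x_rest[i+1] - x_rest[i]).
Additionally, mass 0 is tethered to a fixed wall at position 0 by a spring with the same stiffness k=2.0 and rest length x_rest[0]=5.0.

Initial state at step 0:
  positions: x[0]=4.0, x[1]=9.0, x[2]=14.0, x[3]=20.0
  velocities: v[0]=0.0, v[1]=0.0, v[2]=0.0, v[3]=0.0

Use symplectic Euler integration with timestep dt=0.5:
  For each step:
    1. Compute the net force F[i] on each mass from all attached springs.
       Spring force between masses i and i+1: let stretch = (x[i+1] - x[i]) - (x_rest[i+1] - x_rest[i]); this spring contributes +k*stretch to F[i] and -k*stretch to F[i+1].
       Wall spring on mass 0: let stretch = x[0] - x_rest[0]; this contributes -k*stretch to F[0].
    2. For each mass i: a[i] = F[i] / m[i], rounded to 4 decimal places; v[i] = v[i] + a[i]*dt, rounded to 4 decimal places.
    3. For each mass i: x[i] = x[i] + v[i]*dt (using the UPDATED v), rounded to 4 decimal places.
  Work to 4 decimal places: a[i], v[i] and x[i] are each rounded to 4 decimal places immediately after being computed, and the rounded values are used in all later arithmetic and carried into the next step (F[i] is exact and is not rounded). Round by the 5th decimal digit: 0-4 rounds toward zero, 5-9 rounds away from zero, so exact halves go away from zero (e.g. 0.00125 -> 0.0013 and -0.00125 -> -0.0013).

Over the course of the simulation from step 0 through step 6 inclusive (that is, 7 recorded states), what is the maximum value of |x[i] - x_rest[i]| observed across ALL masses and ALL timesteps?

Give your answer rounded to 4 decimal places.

Step 0: x=[4.0000 9.0000 14.0000 20.0000] v=[0.0000 0.0000 0.0000 0.0000]
Step 1: x=[4.5000 9.0000 14.5000 19.5000] v=[1.0000 0.0000 1.0000 -1.0000]
Step 2: x=[5.0000 9.5000 14.7500 19.0000] v=[1.0000 1.0000 0.5000 -1.0000]
Step 3: x=[5.2500 10.3750 14.5000 18.8750] v=[0.5000 1.7500 -0.5000 -0.2500]
Step 4: x=[5.4375 10.7500 14.3750 19.0625] v=[0.3750 0.7500 -0.2500 0.3750]
Step 5: x=[5.5625 10.2813 14.7813 19.4063] v=[0.2500 -0.9375 0.8125 0.6875]
Step 6: x=[5.2657 9.7032 15.2501 19.9376] v=[-0.5937 -1.1563 0.9375 1.0625]
Max displacement = 1.1250

Answer: 1.1250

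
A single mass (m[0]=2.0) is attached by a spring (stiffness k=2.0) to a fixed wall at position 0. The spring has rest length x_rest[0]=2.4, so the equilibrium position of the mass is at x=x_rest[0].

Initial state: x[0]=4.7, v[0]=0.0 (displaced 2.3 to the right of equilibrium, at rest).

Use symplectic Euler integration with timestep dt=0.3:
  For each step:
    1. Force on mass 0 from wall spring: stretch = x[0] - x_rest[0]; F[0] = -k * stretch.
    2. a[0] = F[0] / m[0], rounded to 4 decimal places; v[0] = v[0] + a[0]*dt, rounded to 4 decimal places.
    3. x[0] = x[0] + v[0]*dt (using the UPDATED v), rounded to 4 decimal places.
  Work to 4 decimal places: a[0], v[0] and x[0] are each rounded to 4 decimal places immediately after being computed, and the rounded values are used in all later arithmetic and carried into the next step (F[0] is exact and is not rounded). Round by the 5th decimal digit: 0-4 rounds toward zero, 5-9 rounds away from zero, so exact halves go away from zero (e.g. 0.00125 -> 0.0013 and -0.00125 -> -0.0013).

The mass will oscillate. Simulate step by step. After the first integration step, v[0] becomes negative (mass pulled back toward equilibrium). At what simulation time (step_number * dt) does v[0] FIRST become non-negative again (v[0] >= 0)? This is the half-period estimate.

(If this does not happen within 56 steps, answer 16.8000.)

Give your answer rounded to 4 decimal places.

Answer: 3.3000

Derivation:
Step 0: x=[4.7000] v=[0.0000]
Step 1: x=[4.4930] v=[-0.6900]
Step 2: x=[4.0976] v=[-1.3179]
Step 3: x=[3.5494] v=[-1.8272]
Step 4: x=[2.8978] v=[-2.1720]
Step 5: x=[2.2014] v=[-2.3213]
Step 6: x=[1.5229] v=[-2.2617]
Step 7: x=[0.9233] v=[-1.9986]
Step 8: x=[0.4566] v=[-1.5556]
Step 9: x=[0.1648] v=[-0.9726]
Step 10: x=[0.0742] v=[-0.3020]
Step 11: x=[0.1929] v=[0.3957]
First v>=0 after going negative at step 11, time=3.3000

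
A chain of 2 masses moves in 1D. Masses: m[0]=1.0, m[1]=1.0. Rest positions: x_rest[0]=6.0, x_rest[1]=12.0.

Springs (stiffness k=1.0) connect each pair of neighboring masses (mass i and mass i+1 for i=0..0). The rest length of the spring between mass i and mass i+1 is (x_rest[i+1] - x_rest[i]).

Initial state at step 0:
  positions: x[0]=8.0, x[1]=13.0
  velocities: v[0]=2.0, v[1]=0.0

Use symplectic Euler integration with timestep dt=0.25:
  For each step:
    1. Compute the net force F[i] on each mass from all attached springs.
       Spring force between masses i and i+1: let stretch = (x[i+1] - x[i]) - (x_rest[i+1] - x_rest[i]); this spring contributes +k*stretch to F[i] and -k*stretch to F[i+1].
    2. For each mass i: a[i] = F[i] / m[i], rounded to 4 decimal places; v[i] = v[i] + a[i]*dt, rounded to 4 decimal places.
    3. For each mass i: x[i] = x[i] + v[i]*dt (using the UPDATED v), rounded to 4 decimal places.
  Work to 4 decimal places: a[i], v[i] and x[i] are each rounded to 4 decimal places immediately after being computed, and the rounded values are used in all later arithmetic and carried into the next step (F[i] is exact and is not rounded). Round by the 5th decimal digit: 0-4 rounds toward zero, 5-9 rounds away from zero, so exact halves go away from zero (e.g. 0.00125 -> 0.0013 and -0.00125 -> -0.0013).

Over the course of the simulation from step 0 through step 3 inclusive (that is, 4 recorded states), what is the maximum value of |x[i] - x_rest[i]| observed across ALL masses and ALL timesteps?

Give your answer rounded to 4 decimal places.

Step 0: x=[8.0000 13.0000] v=[2.0000 0.0000]
Step 1: x=[8.4375 13.0625] v=[1.7500 0.2500]
Step 2: x=[8.7891 13.2110] v=[1.4063 0.5938]
Step 3: x=[9.0421 13.4581] v=[1.0118 0.9883]
Max displacement = 3.0421

Answer: 3.0421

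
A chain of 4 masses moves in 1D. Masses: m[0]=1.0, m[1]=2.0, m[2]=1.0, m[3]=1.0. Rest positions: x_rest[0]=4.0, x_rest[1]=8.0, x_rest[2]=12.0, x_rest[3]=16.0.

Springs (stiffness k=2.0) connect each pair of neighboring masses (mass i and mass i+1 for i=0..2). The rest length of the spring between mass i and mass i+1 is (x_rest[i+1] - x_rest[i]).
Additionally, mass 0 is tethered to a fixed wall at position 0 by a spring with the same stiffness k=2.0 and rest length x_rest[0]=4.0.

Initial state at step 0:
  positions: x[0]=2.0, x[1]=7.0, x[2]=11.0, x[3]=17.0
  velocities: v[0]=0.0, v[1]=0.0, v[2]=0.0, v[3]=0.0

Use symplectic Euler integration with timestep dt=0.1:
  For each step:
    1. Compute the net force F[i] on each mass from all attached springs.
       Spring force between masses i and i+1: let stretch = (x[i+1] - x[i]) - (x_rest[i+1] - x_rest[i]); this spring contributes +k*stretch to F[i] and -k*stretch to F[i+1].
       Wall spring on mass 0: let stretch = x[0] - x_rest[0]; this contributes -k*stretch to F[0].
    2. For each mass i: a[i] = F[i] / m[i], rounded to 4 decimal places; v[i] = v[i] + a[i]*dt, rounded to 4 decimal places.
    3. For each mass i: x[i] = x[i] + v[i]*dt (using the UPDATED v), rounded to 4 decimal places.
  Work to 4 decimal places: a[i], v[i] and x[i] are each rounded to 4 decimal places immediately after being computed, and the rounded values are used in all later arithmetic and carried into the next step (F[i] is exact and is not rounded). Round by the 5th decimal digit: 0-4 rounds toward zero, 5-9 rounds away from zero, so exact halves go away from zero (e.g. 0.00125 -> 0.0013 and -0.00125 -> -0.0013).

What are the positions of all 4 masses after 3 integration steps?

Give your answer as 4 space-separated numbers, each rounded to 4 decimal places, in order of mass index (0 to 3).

Answer: 2.3471 6.9459 11.2272 16.7679

Derivation:
Step 0: x=[2.0000 7.0000 11.0000 17.0000] v=[0.0000 0.0000 0.0000 0.0000]
Step 1: x=[2.0600 6.9900 11.0400 16.9600] v=[0.6000 -0.1000 0.4000 -0.4000]
Step 2: x=[2.1774 6.9712 11.1174 16.8816] v=[1.1740 -0.1880 0.7740 -0.7840]
Step 3: x=[2.3471 6.9459 11.2272 16.7679] v=[1.6973 -0.2528 1.0976 -1.1368]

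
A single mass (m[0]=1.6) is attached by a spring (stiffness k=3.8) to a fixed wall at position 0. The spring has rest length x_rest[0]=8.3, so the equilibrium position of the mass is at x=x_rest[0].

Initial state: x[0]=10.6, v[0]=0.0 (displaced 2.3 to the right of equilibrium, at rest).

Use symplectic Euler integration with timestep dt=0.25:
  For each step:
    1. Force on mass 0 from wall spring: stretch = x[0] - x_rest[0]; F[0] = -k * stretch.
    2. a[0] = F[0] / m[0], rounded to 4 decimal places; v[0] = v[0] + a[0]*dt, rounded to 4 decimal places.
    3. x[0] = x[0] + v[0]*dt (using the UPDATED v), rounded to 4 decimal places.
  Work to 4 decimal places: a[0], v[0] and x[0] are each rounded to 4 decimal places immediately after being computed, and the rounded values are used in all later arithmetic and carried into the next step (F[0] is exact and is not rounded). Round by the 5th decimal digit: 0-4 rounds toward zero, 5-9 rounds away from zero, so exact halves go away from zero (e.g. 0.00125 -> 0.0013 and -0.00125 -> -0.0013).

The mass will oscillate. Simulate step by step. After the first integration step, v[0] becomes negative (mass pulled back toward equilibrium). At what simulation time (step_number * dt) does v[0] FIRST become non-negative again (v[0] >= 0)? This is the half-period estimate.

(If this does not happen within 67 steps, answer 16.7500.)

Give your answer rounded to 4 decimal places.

Step 0: x=[10.6000] v=[0.0000]
Step 1: x=[10.2586] v=[-1.3656]
Step 2: x=[9.6265] v=[-2.5285]
Step 3: x=[8.7975] v=[-3.3161]
Step 4: x=[7.8946] v=[-3.6115]
Step 5: x=[7.0519] v=[-3.3708]
Step 6: x=[6.3945] v=[-2.6298]
Step 7: x=[6.0199] v=[-1.4984]
Step 8: x=[5.9838] v=[-0.1446]
Step 9: x=[6.2915] v=[1.2307]
First v>=0 after going negative at step 9, time=2.2500

Answer: 2.2500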